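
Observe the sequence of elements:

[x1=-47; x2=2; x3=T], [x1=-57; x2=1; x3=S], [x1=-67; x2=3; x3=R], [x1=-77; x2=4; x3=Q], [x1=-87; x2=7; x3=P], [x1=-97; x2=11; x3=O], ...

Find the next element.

X1: −10 each step, so -47, -57, -67, -77, -87, -97 → -107.
X2 goes 2, 1, 3, 4, 7, 11 → 18 (each term is the sum of the two before it).
X3 — letters move back 1 place in the alphabet: T, S, R, Q, P, O → N.
Combining the parts gives [x1=-107; x2=18; x3=N].

[x1=-107; x2=18; x3=N]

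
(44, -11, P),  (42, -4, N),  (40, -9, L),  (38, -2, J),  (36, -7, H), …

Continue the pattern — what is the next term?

(34, 0, F)

First part: −2 each step; 44, 42, 40, 38, 36 → 34.
Second part: -11, -4, -9, -2, -7 → 0 (alternating steps +7, −5, +7, −5, …).
For the letter, letters move back 2 places in the alphabet: P, N, L, J, H → F.
Combining the parts gives (34, 0, F).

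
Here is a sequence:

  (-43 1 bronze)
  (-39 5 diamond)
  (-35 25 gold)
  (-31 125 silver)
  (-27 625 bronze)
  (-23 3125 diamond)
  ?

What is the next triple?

First part — +4 each step: -43, -39, -35, -31, -27, -23 → -19.
Second part: 1, 5, 25, 125, 625, 3125 → 15625 (×5 each step).
For the rank, repeats bronze → diamond → gold → silver: bronze, diamond, gold, silver, bronze, diamond → gold.
Combining the parts gives (-19 15625 gold).

(-19 15625 gold)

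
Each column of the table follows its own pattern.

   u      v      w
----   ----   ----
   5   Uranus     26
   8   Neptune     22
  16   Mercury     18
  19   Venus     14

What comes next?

For the column u, alternating steps +3, +8, +3, +8, …: 5, 8, 16, 19 → 27.
Column v — runs through the planets Mercury→Neptune: Uranus, Neptune, Mercury, Venus → Earth.
Column w goes 26, 22, 18, 14 → 10 (−4 each step).
Combining the parts gives 27  Earth  10.

27  Earth  10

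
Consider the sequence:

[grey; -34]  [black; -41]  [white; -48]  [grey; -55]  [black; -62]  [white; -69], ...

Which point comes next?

Shade: repeats grey → black → white, so grey, black, white, grey, black, white → grey.
Second part goes -34, -41, -48, -55, -62, -69 → -76 (−7 each step).
Combining the parts gives [grey; -76].

[grey; -76]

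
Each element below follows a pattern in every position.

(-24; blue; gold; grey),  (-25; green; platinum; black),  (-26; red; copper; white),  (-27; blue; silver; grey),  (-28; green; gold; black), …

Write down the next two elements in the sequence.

(-29; red; platinum; white), (-30; blue; copper; grey)

First component: -24, -25, -26, -27, -28 → -29 → -30 (−1 each step).
Colour goes blue, green, red, blue, green → red → blue (repeats blue → green → red).
Metal goes gold, platinum, copper, silver, gold → platinum → copper (repeats gold → platinum → copper → silver).
For the shade, repeats grey → black → white: grey, black, white, grey, black → white → grey.
So the next two elements are (-29; red; platinum; white) and (-30; blue; copper; grey).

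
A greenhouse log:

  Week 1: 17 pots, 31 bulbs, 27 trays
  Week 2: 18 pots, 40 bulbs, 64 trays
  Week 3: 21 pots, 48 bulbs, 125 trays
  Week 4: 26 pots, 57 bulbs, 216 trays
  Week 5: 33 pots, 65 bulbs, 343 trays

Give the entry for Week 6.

Pots: 17, 18, 21, 26, 33 → 42 (differences are 1, 3, 5, … (increasing by 2 each time)).
Bulbs goes 31, 40, 48, 57, 65 → 74 (alternating steps +9, +8, +9, +8, …).
Trays — perfect cubes: 3³, 4³, 5³, …: 27, 64, 125, 216, 343 → 512.
Combining the parts gives 42 pots, 74 bulbs, 512 trays.

42 pots, 74 bulbs, 512 trays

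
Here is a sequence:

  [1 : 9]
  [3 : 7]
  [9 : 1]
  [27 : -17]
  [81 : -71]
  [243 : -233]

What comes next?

[729 : -719]

First value: ×3 each step; 1, 3, 9, 27, 81, 243 → 729.
Second value goes 9, 7, 1, -17, -71, -233 → -719 (together with the first value always sums to 10).
Combining the parts gives [729 : -719].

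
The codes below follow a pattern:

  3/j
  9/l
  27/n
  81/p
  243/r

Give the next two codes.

729/t, 2187/v

First component: ×3 each step; 3, 9, 27, 81, 243 → 729 → 2187.
Letter: letters move forward 2 places in the alphabet; j, l, n, p, r → t → v.
So the next two codes are 729/t and 2187/v.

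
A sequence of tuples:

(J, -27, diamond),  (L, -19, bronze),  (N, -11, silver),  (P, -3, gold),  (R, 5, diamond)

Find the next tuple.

(T, 13, bronze)

Letter goes J, L, N, P, R → T (letters move forward 2 places in the alphabet).
For the second entry, +8 each step: -27, -19, -11, -3, 5 → 13.
Rank: diamond, bronze, silver, gold, diamond → bronze (repeats diamond → bronze → silver → gold).
Combining the parts gives (T, 13, bronze).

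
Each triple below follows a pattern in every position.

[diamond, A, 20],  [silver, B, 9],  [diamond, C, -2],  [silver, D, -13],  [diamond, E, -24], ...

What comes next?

Rank: diamond, silver, diamond, silver, diamond → silver (alternates diamond ↔ silver).
Letter: letters move forward 1 place in the alphabet; A, B, C, D, E → F.
Third part goes 20, 9, -2, -13, -24 → -35 (−11 each step).
So the next triple is [silver, F, -35].

[silver, F, -35]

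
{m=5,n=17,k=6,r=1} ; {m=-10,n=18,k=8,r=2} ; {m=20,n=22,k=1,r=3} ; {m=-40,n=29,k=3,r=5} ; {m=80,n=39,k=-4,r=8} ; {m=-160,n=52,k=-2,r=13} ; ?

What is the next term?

M goes 5, -10, 20, -40, 80, -160 → 320 (×(-2) each step).
N: differences are 1, 4, 7, … (increasing by 3 each time), so 17, 18, 22, 29, 39, 52 → 68.
K — alternating steps +2, −7, +2, −7, …: 6, 8, 1, 3, -4, -2 → -9.
R — each term is the sum of the two before it: 1, 2, 3, 5, 8, 13 → 21.
Putting it together: {m=320,n=68,k=-9,r=21}.

{m=320,n=68,k=-9,r=21}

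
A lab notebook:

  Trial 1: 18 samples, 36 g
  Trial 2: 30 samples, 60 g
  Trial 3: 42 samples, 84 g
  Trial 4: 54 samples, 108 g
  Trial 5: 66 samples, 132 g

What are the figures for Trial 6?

78 samples, 156 g

Samples: +12 each step, so 18, 30, 42, 54, 66 → 78.
G: always 2 × the samples; 36, 60, 84, 108, 132 → 156.
So the next record is 78 samples, 156 g.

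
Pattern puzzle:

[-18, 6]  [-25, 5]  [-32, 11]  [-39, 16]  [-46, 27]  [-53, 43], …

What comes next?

[-60, 70]

First component goes -18, -25, -32, -39, -46, -53 → -60 (−7 each step).
Second component: each term is the sum of the two before it; 6, 5, 11, 16, 27, 43 → 70.
So the next point is [-60, 70].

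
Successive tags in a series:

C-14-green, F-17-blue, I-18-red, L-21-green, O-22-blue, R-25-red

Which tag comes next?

U-26-green

Letter: C, F, I, L, O, R → U (letters move forward 3 places in the alphabet).
Second component: alternating steps +3, +1, +3, +1, …; 14, 17, 18, 21, 22, 25 → 26.
Colour: green, blue, red, green, blue, red → green (repeats green → blue → red).
Combining the parts gives U-26-green.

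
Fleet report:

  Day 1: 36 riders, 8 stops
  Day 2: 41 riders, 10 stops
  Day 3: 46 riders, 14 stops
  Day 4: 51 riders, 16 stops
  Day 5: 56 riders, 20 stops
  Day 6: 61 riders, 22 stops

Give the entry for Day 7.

66 riders, 26 stops

Riders: +5 each step, so 36, 41, 46, 51, 56, 61 → 66.
Stops: alternating steps +2, +4, +2, +4, …; 8, 10, 14, 16, 20, 22 → 26.
Putting it together: 66 riders, 26 stops.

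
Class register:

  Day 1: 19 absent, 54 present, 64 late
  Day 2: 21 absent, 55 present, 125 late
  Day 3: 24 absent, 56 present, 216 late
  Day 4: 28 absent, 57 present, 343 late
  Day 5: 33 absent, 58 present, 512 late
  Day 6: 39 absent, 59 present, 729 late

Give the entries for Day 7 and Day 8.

Absent: differences are 2, 3, 4, … (increasing by 1 each time); 19, 21, 24, 28, 33, 39 → 46 → 54.
For the present, +1 each step: 54, 55, 56, 57, 58, 59 → 60 → 61.
Late: perfect cubes: 4³, 5³, 6³, …, so 64, 125, 216, 343, 512, 729 → 1000 → 1331.
Putting the parts together: 46 absent, 60 present, 1000 late and then 54 absent, 61 present, 1331 late.

46 absent, 60 present, 1000 late; 54 absent, 61 present, 1331 late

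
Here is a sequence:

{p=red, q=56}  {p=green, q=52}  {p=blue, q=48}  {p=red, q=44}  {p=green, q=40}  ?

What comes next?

{p=blue, q=36}

P: red, green, blue, red, green → blue (repeats red → green → blue).
Q: −4 each step; 56, 52, 48, 44, 40 → 36.
Putting it together: {p=blue, q=36}.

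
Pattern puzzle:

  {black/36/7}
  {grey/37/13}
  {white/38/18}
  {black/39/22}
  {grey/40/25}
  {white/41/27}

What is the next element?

Shade goes black, grey, white, black, grey, white → black (repeats black → grey → white).
Second value goes 36, 37, 38, 39, 40, 41 → 42 (+1 each step).
Third value: 7, 13, 18, 22, 25, 27 → 28 (differences are 6, 5, 4, … (decreasing by 1 each time)).
Combining the parts gives {black/42/28}.

{black/42/28}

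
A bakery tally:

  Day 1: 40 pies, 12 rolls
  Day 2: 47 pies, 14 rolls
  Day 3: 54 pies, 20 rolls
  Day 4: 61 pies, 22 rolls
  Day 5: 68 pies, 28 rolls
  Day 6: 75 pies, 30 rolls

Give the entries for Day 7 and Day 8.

Pies: +7 each step, so 40, 47, 54, 61, 68, 75 → 82 → 89.
For the rolls, alternating steps +2, +6, +2, +6, …: 12, 14, 20, 22, 28, 30 → 36 → 38.
Putting the parts together: 82 pies, 36 rolls and then 89 pies, 38 rolls.

82 pies, 36 rolls; 89 pies, 38 rolls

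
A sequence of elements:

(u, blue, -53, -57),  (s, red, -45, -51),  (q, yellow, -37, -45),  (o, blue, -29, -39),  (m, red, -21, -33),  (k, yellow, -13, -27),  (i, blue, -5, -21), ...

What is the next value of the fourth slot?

Fourth slot: -57, -51, -45, -39, -33, -27, -21 → -15 (+6 each step).

-15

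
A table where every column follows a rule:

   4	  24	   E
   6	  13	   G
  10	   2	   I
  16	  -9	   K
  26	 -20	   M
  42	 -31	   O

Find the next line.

68  -42  Q

First component: each term is the sum of the two before it; 4, 6, 10, 16, 26, 42 → 68.
Second component goes 24, 13, 2, -9, -20, -31 → -42 (−11 each step).
Letter goes E, G, I, K, M, O → Q (letters move forward 2 places in the alphabet).
Combining the parts gives 68  -42  Q.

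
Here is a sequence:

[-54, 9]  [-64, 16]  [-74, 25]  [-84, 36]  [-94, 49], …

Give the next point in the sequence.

[-104, 64]

First entry: −10 each step, so -54, -64, -74, -84, -94 → -104.
For the second entry, perfect squares: 3², 4², 5², …: 9, 16, 25, 36, 49 → 64.
Combining the parts gives [-104, 64].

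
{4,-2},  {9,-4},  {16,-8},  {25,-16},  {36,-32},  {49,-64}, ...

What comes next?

{64,-128}

For the first slot, perfect squares: 2², 3², 4², …: 4, 9, 16, 25, 36, 49 → 64.
Second slot: ×2 each step; -2, -4, -8, -16, -32, -64 → -128.
Combining the parts gives {64,-128}.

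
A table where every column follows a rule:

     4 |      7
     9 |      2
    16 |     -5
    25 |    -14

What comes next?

36  -25

For the first component, perfect squares: 2², 3², 4², …: 4, 9, 16, 25 → 36.
Second component goes 7, 2, -5, -14 → -25 (together with the first component always sums to 11).
Putting it together: 36  -25.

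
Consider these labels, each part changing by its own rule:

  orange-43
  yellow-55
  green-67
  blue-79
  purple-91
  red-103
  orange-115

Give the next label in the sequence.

Colour — repeats orange → yellow → green → blue → purple → red: orange, yellow, green, blue, purple, red, orange → yellow.
Second component: +12 each step; 43, 55, 67, 79, 91, 103, 115 → 127.
So the next label is yellow-127.

yellow-127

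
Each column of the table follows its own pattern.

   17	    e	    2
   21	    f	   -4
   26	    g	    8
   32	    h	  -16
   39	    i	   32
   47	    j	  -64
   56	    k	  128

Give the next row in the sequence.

For the first component, differences are 4, 5, 6, … (increasing by 1 each time): 17, 21, 26, 32, 39, 47, 56 → 66.
Letter: e, f, g, h, i, j, k → l (letters move forward 1 place in the alphabet).
For the third component, ×(-2) each step: 2, -4, 8, -16, 32, -64, 128 → -256.
Combining the parts gives 66  l  -256.

66  l  -256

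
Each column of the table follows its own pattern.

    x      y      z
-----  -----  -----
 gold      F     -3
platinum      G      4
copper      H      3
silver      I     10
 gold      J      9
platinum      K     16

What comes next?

Column x: gold, platinum, copper, silver, gold, platinum → copper (repeats gold → platinum → copper → silver).
Column y: letters move forward 1 place in the alphabet, so F, G, H, I, J, K → L.
Column z — alternating steps +7, −1, +7, −1, …: -3, 4, 3, 10, 9, 16 → 15.
So the next row is copper  L  15.

copper  L  15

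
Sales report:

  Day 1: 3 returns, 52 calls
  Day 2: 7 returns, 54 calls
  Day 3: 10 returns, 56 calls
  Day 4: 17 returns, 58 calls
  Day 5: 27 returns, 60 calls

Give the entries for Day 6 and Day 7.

44 returns, 62 calls; 71 returns, 64 calls

Returns goes 3, 7, 10, 17, 27 → 44 → 71 (each term is the sum of the two before it).
Calls: +2 each step; 52, 54, 56, 58, 60 → 62 → 64.
Putting the parts together: 44 returns, 62 calls and then 71 returns, 64 calls.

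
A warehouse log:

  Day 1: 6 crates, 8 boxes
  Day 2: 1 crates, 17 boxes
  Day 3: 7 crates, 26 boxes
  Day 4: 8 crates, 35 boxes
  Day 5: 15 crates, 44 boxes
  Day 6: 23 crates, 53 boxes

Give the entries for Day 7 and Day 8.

Crates: each term is the sum of the two before it; 6, 1, 7, 8, 15, 23 → 38 → 61.
Boxes — +9 each step: 8, 17, 26, 35, 44, 53 → 62 → 71.
So the next two lines are 38 crates, 62 boxes and 61 crates, 71 boxes.

38 crates, 62 boxes; 61 crates, 71 boxes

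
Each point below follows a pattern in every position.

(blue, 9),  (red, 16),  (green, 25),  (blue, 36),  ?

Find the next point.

Colour: repeats blue → red → green, so blue, red, green, blue → red.
Second value goes 9, 16, 25, 36 → 49 (perfect squares: 3², 4², 5², …).
So the next point is (red, 49).

(red, 49)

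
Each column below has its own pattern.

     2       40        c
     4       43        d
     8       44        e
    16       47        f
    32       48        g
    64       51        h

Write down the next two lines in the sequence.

First component goes 2, 4, 8, 16, 32, 64 → 128 → 256 (×2 each step).
Second component: alternating steps +3, +1, +3, +1, …, so 40, 43, 44, 47, 48, 51 → 52 → 55.
Letter — letters move forward 1 place in the alphabet: c, d, e, f, g, h → i → j.
So the next two lines are 128  52  i and 256  55  j.

128  52  i; 256  55  j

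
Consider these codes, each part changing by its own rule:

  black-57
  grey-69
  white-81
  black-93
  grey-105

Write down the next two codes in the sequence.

Shade: repeats black → grey → white, so black, grey, white, black, grey → white → black.
For the second component, +12 each step: 57, 69, 81, 93, 105 → 117 → 129.
So the next two codes are white-117 and black-129.

white-117, black-129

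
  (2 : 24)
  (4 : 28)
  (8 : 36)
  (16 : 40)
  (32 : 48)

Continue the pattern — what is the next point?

First part — ×2 each step: 2, 4, 8, 16, 32 → 64.
Second part — alternating steps +4, +8, +4, +8, …: 24, 28, 36, 40, 48 → 52.
Putting it together: (64 : 52).

(64 : 52)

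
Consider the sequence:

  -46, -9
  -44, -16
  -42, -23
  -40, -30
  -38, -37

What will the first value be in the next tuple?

First value: +2 each step; -46, -44, -42, -40, -38 → -36.
Second value goes -9, -16, -23, -30, -37 → -44 (−7 each step).

-36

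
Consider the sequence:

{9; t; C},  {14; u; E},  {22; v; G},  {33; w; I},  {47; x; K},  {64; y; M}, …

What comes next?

{84; z; O}

For the first value, differences are 5, 8, 11, … (increasing by 3 each time): 9, 14, 22, 33, 47, 64 → 84.
First letter: letters move forward 1 place in the alphabet, so t, u, v, w, x, y → z.
Second letter: C, E, G, I, K, M → O (letters move forward 2 places in the alphabet).
Putting it together: {84; z; O}.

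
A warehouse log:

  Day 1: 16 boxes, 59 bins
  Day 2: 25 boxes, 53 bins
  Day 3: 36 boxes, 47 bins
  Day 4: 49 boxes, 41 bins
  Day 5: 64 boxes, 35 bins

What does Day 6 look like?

81 boxes, 29 bins

Boxes goes 16, 25, 36, 49, 64 → 81 (perfect squares: 4², 5², 6², …).
Bins: −6 each step, so 59, 53, 47, 41, 35 → 29.
Putting it together: 81 boxes, 29 bins.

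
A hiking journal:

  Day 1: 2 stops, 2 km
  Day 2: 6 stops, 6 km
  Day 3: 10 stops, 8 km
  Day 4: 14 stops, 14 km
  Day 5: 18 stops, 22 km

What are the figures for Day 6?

22 stops, 36 km

Stops: 2, 6, 10, 14, 18 → 22 (+4 each step).
Km goes 2, 6, 8, 14, 22 → 36 (each term is the sum of the two before it).
Putting it together: 22 stops, 36 km.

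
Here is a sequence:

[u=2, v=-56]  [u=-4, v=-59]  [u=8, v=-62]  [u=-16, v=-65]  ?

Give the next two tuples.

U — ×(-2) each step: 2, -4, 8, -16 → 32 → -64.
For the v, −3 each step: -56, -59, -62, -65 → -68 → -71.
So the next two tuples are [u=32, v=-68] and [u=-64, v=-71].

[u=32, v=-68], [u=-64, v=-71]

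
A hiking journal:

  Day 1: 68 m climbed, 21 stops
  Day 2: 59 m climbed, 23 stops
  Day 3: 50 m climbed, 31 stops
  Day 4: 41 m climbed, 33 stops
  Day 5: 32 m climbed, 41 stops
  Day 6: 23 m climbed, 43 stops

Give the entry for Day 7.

M climbed — −9 each step: 68, 59, 50, 41, 32, 23 → 14.
Stops goes 21, 23, 31, 33, 41, 43 → 51 (alternating steps +2, +8, +2, +8, …).
Putting it together: 14 m climbed, 51 stops.

14 m climbed, 51 stops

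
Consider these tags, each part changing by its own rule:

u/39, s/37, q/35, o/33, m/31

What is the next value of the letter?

k

Letter: letters move back 2 places in the alphabet; u, s, q, o, m → k.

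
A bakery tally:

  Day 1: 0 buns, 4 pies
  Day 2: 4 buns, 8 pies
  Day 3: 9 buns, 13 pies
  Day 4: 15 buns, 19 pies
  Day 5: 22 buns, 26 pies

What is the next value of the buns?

For the buns, differences are 4, 5, 6, … (increasing by 1 each time): 0, 4, 9, 15, 22 → 30.

30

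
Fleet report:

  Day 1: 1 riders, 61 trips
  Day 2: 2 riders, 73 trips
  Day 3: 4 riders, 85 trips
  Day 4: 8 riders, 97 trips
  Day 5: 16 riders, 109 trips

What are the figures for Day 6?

32 riders, 121 trips

Riders: ×2 each step, so 1, 2, 4, 8, 16 → 32.
Trips: 61, 73, 85, 97, 109 → 121 (+12 each step).
Putting it together: 32 riders, 121 trips.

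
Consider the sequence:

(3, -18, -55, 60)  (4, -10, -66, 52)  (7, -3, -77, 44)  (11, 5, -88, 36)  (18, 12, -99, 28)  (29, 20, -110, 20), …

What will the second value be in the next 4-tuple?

Second value — alternating steps +8, +7, +8, +7, …: -18, -10, -3, 5, 12, 20 → 27.

27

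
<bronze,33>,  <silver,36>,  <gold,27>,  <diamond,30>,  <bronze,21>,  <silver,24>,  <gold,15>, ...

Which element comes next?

<diamond,18>

Rank goes bronze, silver, gold, diamond, bronze, silver, gold → diamond (repeats bronze → silver → gold → diamond).
For the second component, alternating steps +3, −9, +3, −9, …: 33, 36, 27, 30, 21, 24, 15 → 18.
Combining the parts gives <diamond,18>.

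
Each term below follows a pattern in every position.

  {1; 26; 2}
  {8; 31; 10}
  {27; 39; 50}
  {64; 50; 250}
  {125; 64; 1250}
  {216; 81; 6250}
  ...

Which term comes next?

First coordinate goes 1, 8, 27, 64, 125, 216 → 343 (perfect cubes: 1³, 2³, 3³, …).
For the second coordinate, differences are 5, 8, 11, … (increasing by 3 each time): 26, 31, 39, 50, 64, 81 → 101.
For the third coordinate, ×5 each step: 2, 10, 50, 250, 1250, 6250 → 31250.
Putting it together: {343; 101; 31250}.

{343; 101; 31250}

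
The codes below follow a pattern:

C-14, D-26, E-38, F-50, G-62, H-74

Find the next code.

For the letter, letters move forward 1 place in the alphabet: C, D, E, F, G, H → I.
Second component goes 14, 26, 38, 50, 62, 74 → 86 (+12 each step).
Putting it together: I-86.

I-86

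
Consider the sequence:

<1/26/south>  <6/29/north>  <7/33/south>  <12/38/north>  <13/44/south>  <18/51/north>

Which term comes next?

First component — alternating steps +5, +1, +5, +1, …: 1, 6, 7, 12, 13, 18 → 19.
Second component: 26, 29, 33, 38, 44, 51 → 59 (differences are 3, 4, 5, … (increasing by 1 each time)).
Direction: alternates south ↔ north; south, north, south, north, south, north → south.
Combining the parts gives <19/59/south>.

<19/59/south>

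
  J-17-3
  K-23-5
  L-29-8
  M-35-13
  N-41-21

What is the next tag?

Letter: letters move forward 1 place in the alphabet, so J, K, L, M, N → O.
Second component: +6 each step, so 17, 23, 29, 35, 41 → 47.
Third component: each term is the sum of the two before it, so 3, 5, 8, 13, 21 → 34.
Putting it together: O-47-34.

O-47-34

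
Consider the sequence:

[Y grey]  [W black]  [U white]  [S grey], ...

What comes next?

Letter goes Y, W, U, S → Q (letters move back 2 places in the alphabet).
Shade: repeats grey → black → white, so grey, black, white, grey → black.
So the next point is [Q black].

[Q black]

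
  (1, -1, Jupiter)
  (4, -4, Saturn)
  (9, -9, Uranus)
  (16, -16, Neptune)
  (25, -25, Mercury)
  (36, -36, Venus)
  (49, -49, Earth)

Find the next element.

(64, -64, Mars)

First slot: differences are 3, 5, 7, … (increasing by 2 each time); 1, 4, 9, 16, 25, 36, 49 → 64.
Second slot: always the negative of the first slot, so -1, -4, -9, -16, -25, -36, -49 → -64.
Planet: Jupiter, Saturn, Uranus, Neptune, Mercury, Venus, Earth → Mars (runs through the planets Mercury→Neptune).
Combining the parts gives (64, -64, Mars).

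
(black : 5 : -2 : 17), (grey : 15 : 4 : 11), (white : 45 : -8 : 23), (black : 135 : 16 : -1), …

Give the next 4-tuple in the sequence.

(grey : 405 : -32 : 47)

Shade — repeats black → grey → white: black, grey, white, black → grey.
For the second coordinate, ×3 each step: 5, 15, 45, 135 → 405.
For the third coordinate, ×(-2) each step: -2, 4, -8, 16 → -32.
For the fourth coordinate, together with the third coordinate always sums to 15: 17, 11, 23, -1 → 47.
So the next 4-tuple is (grey : 405 : -32 : 47).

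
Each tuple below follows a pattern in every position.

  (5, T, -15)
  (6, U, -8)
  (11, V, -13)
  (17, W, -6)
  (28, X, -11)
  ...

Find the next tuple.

(45, Y, -4)

First coordinate: each term is the sum of the two before it, so 5, 6, 11, 17, 28 → 45.
Letter: letters move forward 1 place in the alphabet, so T, U, V, W, X → Y.
Third coordinate — alternating steps +7, −5, +7, −5, …: -15, -8, -13, -6, -11 → -4.
Combining the parts gives (45, Y, -4).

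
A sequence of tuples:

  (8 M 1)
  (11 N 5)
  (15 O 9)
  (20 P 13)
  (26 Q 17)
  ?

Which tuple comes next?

First entry goes 8, 11, 15, 20, 26 → 33 (differences are 3, 4, 5, … (increasing by 1 each time)).
For the letter, letters move forward 1 place in the alphabet: M, N, O, P, Q → R.
Third entry: +4 each step, so 1, 5, 9, 13, 17 → 21.
So the next tuple is (33 R 21).

(33 R 21)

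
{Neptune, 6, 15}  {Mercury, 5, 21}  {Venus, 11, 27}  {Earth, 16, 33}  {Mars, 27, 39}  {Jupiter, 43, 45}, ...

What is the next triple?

{Saturn, 70, 51}

For the planet, runs through the planets Mercury→Neptune: Neptune, Mercury, Venus, Earth, Mars, Jupiter → Saturn.
Second slot — each term is the sum of the two before it: 6, 5, 11, 16, 27, 43 → 70.
Third slot: 15, 21, 27, 33, 39, 45 → 51 (+6 each step).
Putting it together: {Saturn, 70, 51}.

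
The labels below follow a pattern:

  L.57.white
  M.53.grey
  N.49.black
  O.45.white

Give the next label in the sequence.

P.41.grey

Letter goes L, M, N, O → P (letters move forward 1 place in the alphabet).
Second component: −4 each step; 57, 53, 49, 45 → 41.
Shade: repeats white → grey → black; white, grey, black, white → grey.
So the next label is P.41.grey.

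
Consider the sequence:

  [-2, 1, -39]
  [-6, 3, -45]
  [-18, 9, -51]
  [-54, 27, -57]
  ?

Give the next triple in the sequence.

First component: ×3 each step; -2, -6, -18, -54 → -162.
Second component: ×3 each step, so 1, 3, 9, 27 → 81.
Third component: −6 each step, so -39, -45, -51, -57 → -63.
Putting it together: [-162, 81, -63].

[-162, 81, -63]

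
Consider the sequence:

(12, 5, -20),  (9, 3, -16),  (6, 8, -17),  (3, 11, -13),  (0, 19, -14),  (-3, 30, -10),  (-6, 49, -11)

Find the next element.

(-9, 79, -7)

First part goes 12, 9, 6, 3, 0, -3, -6 → -9 (−3 each step).
Second part: each term is the sum of the two before it, so 5, 3, 8, 11, 19, 30, 49 → 79.
Third part: alternating steps +4, −1, +4, −1, …, so -20, -16, -17, -13, -14, -10, -11 → -7.
Combining the parts gives (-9, 79, -7).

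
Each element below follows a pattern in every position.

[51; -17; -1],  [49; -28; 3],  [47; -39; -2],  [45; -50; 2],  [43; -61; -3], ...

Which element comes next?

First slot: −2 each step, so 51, 49, 47, 45, 43 → 41.
Second slot — −11 each step: -17, -28, -39, -50, -61 → -72.
Third slot: -1, 3, -2, 2, -3 → 1 (alternating steps +4, −5, +4, −5, …).
Combining the parts gives [41; -72; 1].

[41; -72; 1]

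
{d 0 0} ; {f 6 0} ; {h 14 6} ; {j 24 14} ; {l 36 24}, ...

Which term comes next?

{n 50 36}

For the letter, letters move forward 2 places in the alphabet: d, f, h, j, l → n.
Second slot: differences are 6, 8, 10, … (increasing by 2 each time); 0, 6, 14, 24, 36 → 50.
Third slot: 0, 0, 6, 14, 24 → 36 (always the previous value of the second slot).
Putting it together: {n 50 36}.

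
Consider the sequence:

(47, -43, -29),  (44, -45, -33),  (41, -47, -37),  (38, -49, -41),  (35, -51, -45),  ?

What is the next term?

First coordinate — −3 each step: 47, 44, 41, 38, 35 → 32.
Second coordinate: −2 each step, so -43, -45, -47, -49, -51 → -53.
Third coordinate: −4 each step; -29, -33, -37, -41, -45 → -49.
So the next term is (32, -53, -49).

(32, -53, -49)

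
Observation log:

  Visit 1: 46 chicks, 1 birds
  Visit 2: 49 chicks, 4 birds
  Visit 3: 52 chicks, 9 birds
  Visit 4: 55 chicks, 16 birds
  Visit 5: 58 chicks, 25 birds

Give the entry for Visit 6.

61 chicks, 36 birds

Chicks — +3 each step: 46, 49, 52, 55, 58 → 61.
Birds — perfect squares: 1², 2², 3², …: 1, 4, 9, 16, 25 → 36.
Putting it together: 61 chicks, 36 birds.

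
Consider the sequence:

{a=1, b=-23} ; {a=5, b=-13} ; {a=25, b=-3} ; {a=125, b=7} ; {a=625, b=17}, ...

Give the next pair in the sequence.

{a=3125, b=27}

A goes 1, 5, 25, 125, 625 → 3125 (×5 each step).
For the b, +10 each step: -23, -13, -3, 7, 17 → 27.
Combining the parts gives {a=3125, b=27}.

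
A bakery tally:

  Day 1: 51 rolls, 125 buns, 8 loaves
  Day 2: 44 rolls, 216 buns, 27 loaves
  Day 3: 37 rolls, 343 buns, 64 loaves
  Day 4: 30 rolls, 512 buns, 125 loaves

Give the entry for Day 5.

Rolls: −7 each step, so 51, 44, 37, 30 → 23.
Buns: perfect cubes: 5³, 6³, 7³, …, so 125, 216, 343, 512 → 729.
For the loaves, perfect cubes: 2³, 3³, 4³, …: 8, 27, 64, 125 → 216.
Putting it together: 23 rolls, 729 buns, 216 loaves.

23 rolls, 729 buns, 216 loaves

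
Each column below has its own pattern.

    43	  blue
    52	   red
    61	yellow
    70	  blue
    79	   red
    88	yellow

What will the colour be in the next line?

blue

Colour — repeats blue → red → yellow: blue, red, yellow, blue, red, yellow → blue.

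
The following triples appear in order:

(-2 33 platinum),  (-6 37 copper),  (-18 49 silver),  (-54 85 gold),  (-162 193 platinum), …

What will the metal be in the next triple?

Metal: repeats platinum → copper → silver → gold, so platinum, copper, silver, gold, platinum → copper.

copper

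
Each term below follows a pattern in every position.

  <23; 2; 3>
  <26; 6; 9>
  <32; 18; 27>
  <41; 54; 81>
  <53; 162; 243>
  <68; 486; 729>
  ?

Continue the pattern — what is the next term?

<86; 1458; 2187>

First value: differences are 3, 6, 9, … (increasing by 3 each time), so 23, 26, 32, 41, 53, 68 → 86.
Second value goes 2, 6, 18, 54, 162, 486 → 1458 (×3 each step).
Third value: ×3 each step; 3, 9, 27, 81, 243, 729 → 2187.
Combining the parts gives <86; 1458; 2187>.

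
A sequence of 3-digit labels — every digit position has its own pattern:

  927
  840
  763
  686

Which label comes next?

First digit — −1 each step, mod 10: 9, 8, 7, 6 → 5.
Second digit: 2, 4, 6, 8 → 0 (+2 each step, mod 10).
Third digit: +3 each step, mod 10, so 7, 0, 3, 6 → 9.
So the next label is 509.

509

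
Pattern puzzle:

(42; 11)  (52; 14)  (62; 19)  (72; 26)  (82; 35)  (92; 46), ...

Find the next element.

(102; 59)

First value: 42, 52, 62, 72, 82, 92 → 102 (+10 each step).
Second value: 11, 14, 19, 26, 35, 46 → 59 (differences are 3, 5, 7, … (increasing by 2 each time)).
So the next element is (102; 59).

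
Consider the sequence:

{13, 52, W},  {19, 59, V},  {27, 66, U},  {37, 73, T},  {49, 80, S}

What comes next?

For the first coordinate, differences are 6, 8, 10, … (increasing by 2 each time): 13, 19, 27, 37, 49 → 63.
Second coordinate: +7 each step, so 52, 59, 66, 73, 80 → 87.
Letter: letters move back 1 place in the alphabet; W, V, U, T, S → R.
Combining the parts gives {63, 87, R}.

{63, 87, R}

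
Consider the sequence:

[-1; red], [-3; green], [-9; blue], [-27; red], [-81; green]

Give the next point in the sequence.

First coordinate: ×3 each step, so -1, -3, -9, -27, -81 → -243.
Colour goes red, green, blue, red, green → blue (repeats red → green → blue).
Putting it together: [-243; blue].

[-243; blue]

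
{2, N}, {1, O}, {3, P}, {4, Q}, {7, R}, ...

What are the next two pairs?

{11, S}, {18, T}

First slot — each term is the sum of the two before it: 2, 1, 3, 4, 7 → 11 → 18.
Letter: letters move forward 1 place in the alphabet, so N, O, P, Q, R → S → T.
So the next two pairs are {11, S} and {18, T}.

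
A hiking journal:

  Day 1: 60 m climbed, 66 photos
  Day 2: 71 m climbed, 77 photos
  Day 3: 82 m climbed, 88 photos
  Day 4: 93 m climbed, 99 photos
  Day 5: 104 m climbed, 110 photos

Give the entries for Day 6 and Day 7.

115 m climbed, 121 photos; 126 m climbed, 132 photos

M climbed — +11 each step: 60, 71, 82, 93, 104 → 115 → 126.
Photos — always 6 more than the m climbed: 66, 77, 88, 99, 110 → 121 → 132.
Putting the parts together: 115 m climbed, 121 photos and then 126 m climbed, 132 photos.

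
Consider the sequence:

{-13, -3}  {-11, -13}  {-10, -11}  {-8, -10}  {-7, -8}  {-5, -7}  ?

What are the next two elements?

First component — alternating steps +2, +1, +2, +1, …: -13, -11, -10, -8, -7, -5 → -4 → -2.
Second component: always the previous value of the first component, so -3, -13, -11, -10, -8, -7 → -5 → -4.
Putting the parts together: {-4, -5} and then {-2, -4}.

{-4, -5}, {-2, -4}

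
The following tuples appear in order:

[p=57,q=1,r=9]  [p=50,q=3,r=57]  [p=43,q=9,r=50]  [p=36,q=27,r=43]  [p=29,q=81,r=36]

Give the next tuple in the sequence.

P: 57, 50, 43, 36, 29 → 22 (−7 each step).
Q: ×3 each step; 1, 3, 9, 27, 81 → 243.
R: 9, 57, 50, 43, 36 → 29 (always the previous value of the p).
Combining the parts gives [p=22,q=243,r=29].

[p=22,q=243,r=29]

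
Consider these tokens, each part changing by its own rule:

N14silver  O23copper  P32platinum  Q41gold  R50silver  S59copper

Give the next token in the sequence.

T68platinum

Letter: N, O, P, Q, R, S → T (letters move forward 1 place in the alphabet).
For the second component, +9 each step: 14, 23, 32, 41, 50, 59 → 68.
Metal: silver, copper, platinum, gold, silver, copper → platinum (repeats silver → copper → platinum → gold).
Putting it together: T68platinum.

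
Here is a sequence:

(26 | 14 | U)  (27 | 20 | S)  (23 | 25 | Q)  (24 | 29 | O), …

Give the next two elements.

(20 | 32 | M), (21 | 34 | K)

First coordinate: alternating steps +1, −4, +1, −4, …, so 26, 27, 23, 24 → 20 → 21.
Second coordinate: differences are 6, 5, 4, … (decreasing by 1 each time), so 14, 20, 25, 29 → 32 → 34.
Letter: letters move back 2 places in the alphabet; U, S, Q, O → M → K.
Putting the parts together: (20 | 32 | M) and then (21 | 34 | K).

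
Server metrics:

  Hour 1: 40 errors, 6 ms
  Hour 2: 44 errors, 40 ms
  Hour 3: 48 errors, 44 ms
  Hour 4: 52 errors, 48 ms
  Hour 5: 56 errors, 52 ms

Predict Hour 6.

60 errors, 56 ms

Errors: +4 each step; 40, 44, 48, 52, 56 → 60.
Ms: 6, 40, 44, 48, 52 → 56 (always the previous value of the errors).
Putting it together: 60 errors, 56 ms.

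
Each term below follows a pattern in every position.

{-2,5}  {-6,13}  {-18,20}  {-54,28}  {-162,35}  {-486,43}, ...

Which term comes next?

{-1458,50}

For the first part, ×3 each step: -2, -6, -18, -54, -162, -486 → -1458.
Second part goes 5, 13, 20, 28, 35, 43 → 50 (alternating steps +8, +7, +8, +7, …).
So the next term is {-1458,50}.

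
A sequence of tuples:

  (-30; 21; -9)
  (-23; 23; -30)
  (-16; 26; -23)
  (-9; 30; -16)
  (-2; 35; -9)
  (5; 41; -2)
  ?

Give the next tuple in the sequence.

(12; 48; 5)

First slot goes -30, -23, -16, -9, -2, 5 → 12 (+7 each step).
Second slot goes 21, 23, 26, 30, 35, 41 → 48 (differences are 2, 3, 4, … (increasing by 1 each time)).
For the third slot, always the previous value of the first slot: -9, -30, -23, -16, -9, -2 → 5.
Combining the parts gives (12; 48; 5).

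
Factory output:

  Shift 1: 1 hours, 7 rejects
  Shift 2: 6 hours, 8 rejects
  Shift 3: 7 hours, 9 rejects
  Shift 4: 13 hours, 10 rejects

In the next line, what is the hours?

Hours: each term is the sum of the two before it; 1, 6, 7, 13 → 20.

20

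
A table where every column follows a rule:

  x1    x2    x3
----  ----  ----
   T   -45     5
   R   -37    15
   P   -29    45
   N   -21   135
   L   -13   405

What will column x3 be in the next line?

1215

Column x3: 5, 15, 45, 135, 405 → 1215 (×3 each step).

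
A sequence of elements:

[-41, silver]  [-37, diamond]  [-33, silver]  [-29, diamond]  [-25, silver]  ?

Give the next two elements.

[-21, diamond], [-17, silver]

First component: -41, -37, -33, -29, -25 → -21 → -17 (+4 each step).
Rank — alternates silver ↔ diamond: silver, diamond, silver, diamond, silver → diamond → silver.
So the next two elements are [-21, diamond] and [-17, silver].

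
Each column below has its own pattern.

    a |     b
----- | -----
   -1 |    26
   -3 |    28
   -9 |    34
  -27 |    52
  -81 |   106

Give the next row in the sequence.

-243  268

Column a: ×3 each step, so -1, -3, -9, -27, -81 → -243.
Column b: 26, 28, 34, 52, 106 → 268 (together with the column a always sums to 25).
So the next row is -243  268.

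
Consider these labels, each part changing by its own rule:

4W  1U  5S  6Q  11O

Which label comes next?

17M

For the first component, each term is the sum of the two before it: 4, 1, 5, 6, 11 → 17.
Letter: W, U, S, Q, O → M (letters move back 2 places in the alphabet).
Combining the parts gives 17M.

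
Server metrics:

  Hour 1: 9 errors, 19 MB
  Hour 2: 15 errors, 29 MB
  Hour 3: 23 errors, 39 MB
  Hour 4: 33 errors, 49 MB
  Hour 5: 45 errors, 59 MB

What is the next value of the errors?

59

Errors — differences are 6, 8, 10, … (increasing by 2 each time): 9, 15, 23, 33, 45 → 59.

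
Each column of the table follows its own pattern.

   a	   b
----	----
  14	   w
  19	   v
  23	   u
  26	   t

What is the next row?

28  s

Column a goes 14, 19, 23, 26 → 28 (differences are 5, 4, 3, … (decreasing by 1 each time)).
For the column b, letters move back 1 place in the alphabet: w, v, u, t → s.
So the next row is 28  s.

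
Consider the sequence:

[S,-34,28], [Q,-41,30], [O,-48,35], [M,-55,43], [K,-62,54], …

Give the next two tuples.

Letter goes S, Q, O, M, K → I → G (letters move back 2 places in the alphabet).
Second slot: −7 each step, so -34, -41, -48, -55, -62 → -69 → -76.
Third slot: 28, 30, 35, 43, 54 → 68 → 85 (differences are 2, 5, 8, … (increasing by 3 each time)).
So the next two tuples are [I,-69,68] and [G,-76,85].

[I,-69,68], [G,-76,85]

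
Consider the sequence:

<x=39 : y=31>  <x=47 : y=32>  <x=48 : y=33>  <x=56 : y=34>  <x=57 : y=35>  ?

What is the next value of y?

36

For the y, +1 each step: 31, 32, 33, 34, 35 → 36.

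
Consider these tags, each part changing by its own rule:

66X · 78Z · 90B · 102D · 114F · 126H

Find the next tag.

For the first component, +12 each step: 66, 78, 90, 102, 114, 126 → 138.
Letter goes X, Z, B, D, F, H → J (letters move forward 2 places in the alphabet, wrapping Z→A).
Combining the parts gives 138J.

138J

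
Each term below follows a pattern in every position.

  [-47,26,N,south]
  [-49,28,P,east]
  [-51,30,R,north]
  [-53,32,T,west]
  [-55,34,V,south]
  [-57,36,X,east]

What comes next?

[-59,38,Z,north]

For the first entry, −2 each step: -47, -49, -51, -53, -55, -57 → -59.
Second entry: together with the first entry always sums to -21, so 26, 28, 30, 32, 34, 36 → 38.
Letter — letters move forward 2 places in the alphabet: N, P, R, T, V, X → Z.
Direction — repeats south → east → north → west: south, east, north, west, south, east → north.
Combining the parts gives [-59,38,Z,north].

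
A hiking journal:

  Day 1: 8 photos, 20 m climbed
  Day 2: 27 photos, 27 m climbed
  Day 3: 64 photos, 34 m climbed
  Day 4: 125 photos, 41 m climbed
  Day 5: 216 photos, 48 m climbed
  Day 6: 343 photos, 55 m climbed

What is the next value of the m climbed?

M climbed: +7 each step, so 20, 27, 34, 41, 48, 55 → 62.

62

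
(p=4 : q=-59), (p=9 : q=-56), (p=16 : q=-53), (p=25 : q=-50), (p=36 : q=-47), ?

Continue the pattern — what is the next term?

(p=49 : q=-44)

P — perfect squares: 2², 3², 4², …: 4, 9, 16, 25, 36 → 49.
Q: +3 each step; -59, -56, -53, -50, -47 → -44.
Combining the parts gives (p=49 : q=-44).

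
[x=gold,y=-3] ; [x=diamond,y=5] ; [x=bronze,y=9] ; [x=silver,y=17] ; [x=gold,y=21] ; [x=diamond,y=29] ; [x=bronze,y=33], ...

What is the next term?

For the x, repeats gold → diamond → bronze → silver: gold, diamond, bronze, silver, gold, diamond, bronze → silver.
Y: alternating steps +8, +4, +8, +4, …; -3, 5, 9, 17, 21, 29, 33 → 41.
Putting it together: [x=silver,y=41].

[x=silver,y=41]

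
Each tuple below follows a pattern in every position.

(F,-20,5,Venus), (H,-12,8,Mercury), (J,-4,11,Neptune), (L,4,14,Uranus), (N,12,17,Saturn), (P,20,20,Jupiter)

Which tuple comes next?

(R,28,23,Mars)

Letter goes F, H, J, L, N, P → R (letters move forward 2 places in the alphabet).
For the second part, +8 each step: -20, -12, -4, 4, 12, 20 → 28.
For the third part, +3 each step: 5, 8, 11, 14, 17, 20 → 23.
Planet: runs backward through the planets Mercury→Neptune, so Venus, Mercury, Neptune, Uranus, Saturn, Jupiter → Mars.
Combining the parts gives (R,28,23,Mars).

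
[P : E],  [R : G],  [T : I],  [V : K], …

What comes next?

First letter: letters move forward 2 places in the alphabet, so P, R, T, V → X.
Second letter — letters move forward 2 places in the alphabet: E, G, I, K → M.
Combining the parts gives [X : M].

[X : M]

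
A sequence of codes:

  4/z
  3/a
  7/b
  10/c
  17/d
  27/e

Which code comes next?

44/f

For the first component, each term is the sum of the two before it: 4, 3, 7, 10, 17, 27 → 44.
For the letter, letters move forward 1 place in the alphabet, wrapping Z→A: z, a, b, c, d, e → f.
So the next code is 44/f.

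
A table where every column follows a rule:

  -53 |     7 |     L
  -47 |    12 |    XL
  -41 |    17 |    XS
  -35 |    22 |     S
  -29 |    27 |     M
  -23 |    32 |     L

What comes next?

-17  37  XL

First component goes -53, -47, -41, -35, -29, -23 → -17 (+6 each step).
For the second component, +5 each step: 7, 12, 17, 22, 27, 32 → 37.
Size: repeats L → XL → XS → S → M, so L, XL, XS, S, M, L → XL.
Putting it together: -17  37  XL.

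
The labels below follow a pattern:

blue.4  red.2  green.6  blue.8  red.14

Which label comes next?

green.22

Colour: repeats blue → red → green, so blue, red, green, blue, red → green.
Second component: each term is the sum of the two before it, so 4, 2, 6, 8, 14 → 22.
So the next label is green.22.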